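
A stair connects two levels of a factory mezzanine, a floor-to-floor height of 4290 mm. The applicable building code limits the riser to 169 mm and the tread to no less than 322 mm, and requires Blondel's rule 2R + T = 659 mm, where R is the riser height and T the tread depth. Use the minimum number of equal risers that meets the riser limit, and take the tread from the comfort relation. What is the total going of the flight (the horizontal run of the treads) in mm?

8225 mm

4290 / 169 = 25.385 → round up to 26 risers.
Riser R = 4290 / 26 = 165 mm, within the 169 mm limit.
From 2R + T = 659: T = 659 − 330 = 329 mm.
Treads = 26 − 1 = 25; going = 25 × 329 = 8225 mm.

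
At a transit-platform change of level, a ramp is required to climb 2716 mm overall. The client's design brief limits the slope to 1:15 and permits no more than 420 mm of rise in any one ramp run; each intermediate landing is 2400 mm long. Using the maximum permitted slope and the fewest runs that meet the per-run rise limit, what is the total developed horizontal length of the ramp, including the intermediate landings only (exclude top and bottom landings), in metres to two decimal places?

⌈2716/420⌉ = 7 ramp runs. That means 6 intermediate landings.
Ramp run (horizontal) at 1:15: 2716 × 15 = 40740 mm.
Intermediate landings: 6 × 2400 = 14400 mm.
Developed length = 40740 + 14400 = 55140 mm.
= 55.14 m.

55.14 m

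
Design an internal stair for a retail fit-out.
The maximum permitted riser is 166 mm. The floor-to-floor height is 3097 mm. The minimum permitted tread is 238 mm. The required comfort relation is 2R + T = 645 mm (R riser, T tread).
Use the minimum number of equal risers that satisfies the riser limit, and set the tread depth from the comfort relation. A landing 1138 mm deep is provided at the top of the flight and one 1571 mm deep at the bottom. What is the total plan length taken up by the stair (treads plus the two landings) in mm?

At most 166 each: 3097/166 = 18.66, giving 19 risers.
Riser R = 3097 / 19 = 163 mm, within the 166 mm limit.
From 2R + T = 645: T = 645 − 326 = 319 mm.
19 risers give 18 treads; going = 18 × 319 = 5742 mm.
Add landings: 5742 + 1138 + 1571 = 8451 mm.

8451 mm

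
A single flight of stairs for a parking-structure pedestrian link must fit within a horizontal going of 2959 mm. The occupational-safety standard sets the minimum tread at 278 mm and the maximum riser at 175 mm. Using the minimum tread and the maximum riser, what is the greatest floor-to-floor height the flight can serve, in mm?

1925 mm

Treads that fit: ⌊2959 / 278⌋ = 10.
Risers = treads + 1 = 11.
Maximum height = 11 × 175 = 1925 mm.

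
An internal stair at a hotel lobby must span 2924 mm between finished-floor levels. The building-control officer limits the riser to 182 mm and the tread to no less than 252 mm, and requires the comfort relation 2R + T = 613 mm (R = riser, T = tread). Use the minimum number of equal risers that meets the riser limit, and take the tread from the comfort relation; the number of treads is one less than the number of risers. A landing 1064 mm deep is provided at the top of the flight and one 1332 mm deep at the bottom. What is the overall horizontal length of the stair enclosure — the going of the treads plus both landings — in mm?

2924 / 182 = 16.066 → round up to 17 risers.
Each riser is 2924/17 = 172 mm (≤ 182 mm).
Tread T = 613 − 2 × 172 = 269 mm (≥ 252 mm).
17 risers give 16 treads; going = 16 × 269 = 4304 mm.
Add landings: 4304 + 1064 + 1332 = 6700 mm.

6700 mm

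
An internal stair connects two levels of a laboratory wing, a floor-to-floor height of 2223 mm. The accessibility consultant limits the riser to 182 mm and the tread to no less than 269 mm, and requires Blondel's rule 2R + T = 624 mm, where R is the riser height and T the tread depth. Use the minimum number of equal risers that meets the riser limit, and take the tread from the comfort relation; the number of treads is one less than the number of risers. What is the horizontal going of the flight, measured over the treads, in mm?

3384 mm

⌈2223/182⌉ = 13 risers.
Riser R = 2223 / 13 = 171 mm, within the 182 mm limit.
T = 624 − 2·171 = 282 mm, which satisfies the 269 mm minimum.
Going = (13 − 1) × 282 = 3384 mm.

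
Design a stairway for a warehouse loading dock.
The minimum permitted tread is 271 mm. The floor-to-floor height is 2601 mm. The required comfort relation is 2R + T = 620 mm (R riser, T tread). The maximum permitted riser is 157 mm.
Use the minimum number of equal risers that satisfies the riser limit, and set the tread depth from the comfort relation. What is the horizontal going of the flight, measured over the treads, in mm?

5024 mm

2601 / 157 = 16.567 → round up to 17 risers.
Riser R = 2601 / 17 = 153 mm, within the 157 mm limit.
From 2R + T = 620: T = 620 − 306 = 314 mm.
Going = (17 − 1) × 314 = 5024 mm.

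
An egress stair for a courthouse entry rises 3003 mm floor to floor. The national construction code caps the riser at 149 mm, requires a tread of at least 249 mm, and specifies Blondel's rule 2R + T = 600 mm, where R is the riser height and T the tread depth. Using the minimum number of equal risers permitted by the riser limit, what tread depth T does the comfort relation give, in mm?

⌈3003/149⌉ = 21 risers.
Riser R = 3003 / 21 = 143 mm, within the 149 mm limit.
Tread T = 600 − 2 × 143 = 314 mm (≥ 249 mm).

314 mm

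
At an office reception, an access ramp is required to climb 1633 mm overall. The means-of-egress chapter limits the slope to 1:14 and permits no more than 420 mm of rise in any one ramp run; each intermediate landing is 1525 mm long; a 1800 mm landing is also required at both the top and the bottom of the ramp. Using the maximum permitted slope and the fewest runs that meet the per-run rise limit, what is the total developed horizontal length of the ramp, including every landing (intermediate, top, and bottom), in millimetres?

31037 mm

1633 / 420 = 3.89, so 4 ramp runs are needed. That means 3 intermediate landings.
Ramp run (horizontal) at 1:14: 1633 × 14 = 22862 mm.
Intermediate landings: 3 × 1525 = 4575 mm.
Top and bottom landings: 2 × 1800 = 3600 mm.
Total = 22862 + 4575 + 3600 = 31037 mm.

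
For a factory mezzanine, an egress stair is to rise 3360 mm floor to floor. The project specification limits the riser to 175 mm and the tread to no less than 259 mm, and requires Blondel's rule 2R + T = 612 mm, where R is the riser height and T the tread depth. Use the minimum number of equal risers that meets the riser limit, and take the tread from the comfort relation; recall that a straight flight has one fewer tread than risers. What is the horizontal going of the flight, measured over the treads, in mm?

5244 mm

At most 175 each: 3360/175 = 19.20, giving 20 risers.
Each riser is 3360/20 = 168 mm (≤ 175 mm).
From 2R + T = 612: T = 612 − 336 = 276 mm.
20 risers give 19 treads; going = 19 × 276 = 5244 mm.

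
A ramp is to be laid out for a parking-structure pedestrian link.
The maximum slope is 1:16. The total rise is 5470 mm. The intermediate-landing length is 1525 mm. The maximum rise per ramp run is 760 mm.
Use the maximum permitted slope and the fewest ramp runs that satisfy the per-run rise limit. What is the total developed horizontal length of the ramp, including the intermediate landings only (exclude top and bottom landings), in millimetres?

98195 mm

5470 / 760 = 7.20, so 8 ramp runs are needed. That means 7 intermediate landings.
Horizontal run for 5470 mm of rise at 1:16 is 5470 × 16 = 87520 mm.
7 intermediate landings contribute 7 × 1525 = 10675 mm.
Developed length = 87520 + 10675 = 98195 mm.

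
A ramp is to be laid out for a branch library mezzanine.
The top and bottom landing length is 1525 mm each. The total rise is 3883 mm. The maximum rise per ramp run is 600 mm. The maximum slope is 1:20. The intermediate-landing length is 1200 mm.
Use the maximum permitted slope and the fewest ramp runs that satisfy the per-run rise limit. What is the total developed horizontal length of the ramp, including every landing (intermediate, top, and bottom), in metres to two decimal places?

3883 / 600 = 6.47, so 7 ramp runs are needed. That means 6 intermediate landings.
Ramp run (horizontal) at 1:20: 3883 × 20 = 77660 mm.
6 intermediate landings contribute 6 × 1200 = 7200 mm.
Top and bottom landings: 2 × 1525 = 3050 mm.
Total = 77660 + 7200 + 3050 = 87910 mm.
= 87.91 m.

87.91 m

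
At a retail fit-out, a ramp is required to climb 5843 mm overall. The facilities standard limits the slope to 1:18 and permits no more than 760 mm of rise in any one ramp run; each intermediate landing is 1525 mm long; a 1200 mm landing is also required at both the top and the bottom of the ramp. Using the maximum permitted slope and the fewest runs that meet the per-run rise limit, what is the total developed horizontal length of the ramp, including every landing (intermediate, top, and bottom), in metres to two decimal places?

5843 / 760 = 7.688 → round up to 8 ramp runs. That means 7 intermediate landings.
Ramp run (horizontal) at 1:18: 5843 × 18 = 105174 mm.
7 intermediate landings contribute 7 × 1525 = 10675 mm.
Top and bottom landings: 2 × 1200 = 2400 mm.
Total = 105174 + 10675 + 2400 = 118249 mm.
= 118.25 m.

118.25 m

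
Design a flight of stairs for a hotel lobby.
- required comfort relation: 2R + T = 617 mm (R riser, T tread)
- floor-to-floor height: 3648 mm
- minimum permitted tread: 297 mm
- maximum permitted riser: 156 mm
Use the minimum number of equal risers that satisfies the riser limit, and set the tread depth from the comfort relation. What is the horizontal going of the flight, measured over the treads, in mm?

7199 mm

3648 / 156 = 23.38, so 24 risers are needed.
Riser R = 3648 / 24 = 152 mm, within the 156 mm limit.
T = 617 − 2·152 = 313 mm, which satisfies the 297 mm minimum.
24 risers give 23 treads; going = 23 × 313 = 7199 mm.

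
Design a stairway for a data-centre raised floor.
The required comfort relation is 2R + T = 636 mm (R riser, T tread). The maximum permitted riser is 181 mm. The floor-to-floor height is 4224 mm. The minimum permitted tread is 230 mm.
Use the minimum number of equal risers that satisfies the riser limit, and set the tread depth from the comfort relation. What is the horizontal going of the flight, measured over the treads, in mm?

6532 mm

4224 / 181 = 23.337 → round up to 24 risers.
Each riser is 4224/24 = 176 mm (≤ 181 mm).
Tread T = 636 − 2 × 176 = 284 mm (≥ 230 mm).
Going = (24 − 1) × 284 = 6532 mm.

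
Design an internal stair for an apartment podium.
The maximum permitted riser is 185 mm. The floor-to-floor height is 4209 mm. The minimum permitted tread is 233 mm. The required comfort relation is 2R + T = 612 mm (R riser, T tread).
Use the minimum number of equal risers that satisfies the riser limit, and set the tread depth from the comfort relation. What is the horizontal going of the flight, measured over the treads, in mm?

5412 mm

4209 / 185 = 22.75, so 23 risers are needed.
Riser R = 4209 / 23 = 183 mm, within the 185 mm limit.
From 2R + T = 612: T = 612 − 366 = 246 mm.
Going = (23 − 1) × 246 = 5412 mm.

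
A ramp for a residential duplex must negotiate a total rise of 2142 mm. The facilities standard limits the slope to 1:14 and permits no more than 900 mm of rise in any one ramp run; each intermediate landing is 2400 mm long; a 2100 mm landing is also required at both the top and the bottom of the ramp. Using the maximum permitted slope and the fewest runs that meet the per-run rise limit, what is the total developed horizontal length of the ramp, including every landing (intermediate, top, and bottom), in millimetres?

38988 mm

2142 / 900 = 2.38, so 3 ramp runs are needed. That means 2 intermediate landings.
Horizontal run for 2142 mm of rise at 1:14 is 2142 × 14 = 29988 mm.
2 intermediate landings contribute 2 × 2400 = 4800 mm.
Top and bottom landings: 2 × 2100 = 4200 mm.
Total = 29988 + 4800 + 4200 = 38988 mm.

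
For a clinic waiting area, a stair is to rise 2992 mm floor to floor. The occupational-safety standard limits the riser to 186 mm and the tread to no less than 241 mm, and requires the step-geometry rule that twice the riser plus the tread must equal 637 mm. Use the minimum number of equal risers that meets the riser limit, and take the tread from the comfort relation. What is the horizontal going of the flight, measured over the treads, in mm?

At most 186 each: 2992/186 = 16.09, giving 17 risers.
Each riser is 2992/17 = 176 mm (≤ 186 mm).
Tread T = 637 − 2 × 176 = 285 mm (≥ 241 mm).
17 risers give 16 treads; going = 16 × 285 = 4560 mm.

4560 mm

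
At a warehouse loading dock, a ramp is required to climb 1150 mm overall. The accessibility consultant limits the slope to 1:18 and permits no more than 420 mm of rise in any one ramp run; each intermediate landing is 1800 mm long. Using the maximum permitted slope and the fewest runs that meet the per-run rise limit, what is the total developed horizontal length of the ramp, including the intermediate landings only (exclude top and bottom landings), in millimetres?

⌈1150/420⌉ = 3 ramp runs. That means 2 intermediate landings.
Horizontal run for 1150 mm of rise at 1:18 is 1150 × 18 = 20700 mm.
2 intermediate landings contribute 2 × 1800 = 3600 mm.
Total developed length = 20700 + 3600 = 24300 mm.

24300 mm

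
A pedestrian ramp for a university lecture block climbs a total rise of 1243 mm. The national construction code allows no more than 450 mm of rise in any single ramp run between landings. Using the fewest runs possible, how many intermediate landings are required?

At most 450 each: 1243/450 = 2.76, giving 3 ramp runs.
3 runs are separated by 2 intermediate landings.

2 intermediate landings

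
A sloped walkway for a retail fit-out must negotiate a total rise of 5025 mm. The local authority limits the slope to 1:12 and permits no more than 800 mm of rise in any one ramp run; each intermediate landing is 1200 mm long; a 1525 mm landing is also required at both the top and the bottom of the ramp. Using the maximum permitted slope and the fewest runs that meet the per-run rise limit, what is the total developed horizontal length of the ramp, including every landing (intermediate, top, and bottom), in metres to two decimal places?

70.55 m

At most 800 each: 5025/800 = 6.28, giving 7 ramp runs. That means 6 intermediate landings.
Ramp run (horizontal) at 1:12: 5025 × 12 = 60300 mm.
6 intermediate landings contribute 6 × 1200 = 7200 mm.
Top and bottom landings: 2 × 1525 = 3050 mm.
Total = 60300 + 7200 + 3050 = 70550 mm.
= 70.55 m.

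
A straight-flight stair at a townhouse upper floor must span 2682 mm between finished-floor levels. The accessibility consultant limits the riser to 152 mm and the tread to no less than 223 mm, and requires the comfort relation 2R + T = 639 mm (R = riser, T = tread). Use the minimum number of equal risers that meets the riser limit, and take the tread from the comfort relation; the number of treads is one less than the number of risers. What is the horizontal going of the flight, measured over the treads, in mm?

2682 / 152 = 17.64, so 18 risers are needed.
R = 2682 ÷ 18 = 149 mm.
From 2R + T = 639: T = 639 − 298 = 341 mm.
Going = (18 − 1) × 341 = 5797 mm.

5797 mm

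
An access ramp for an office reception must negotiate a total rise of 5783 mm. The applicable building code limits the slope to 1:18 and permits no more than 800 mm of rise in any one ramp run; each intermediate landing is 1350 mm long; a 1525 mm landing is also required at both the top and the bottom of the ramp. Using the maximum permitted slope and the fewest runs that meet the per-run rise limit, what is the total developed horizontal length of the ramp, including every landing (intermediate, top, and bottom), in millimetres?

At most 800 each: 5783/800 = 7.23, giving 8 ramp runs. That means 7 intermediate landings.
Horizontal run for 5783 mm of rise at 1:18 is 5783 × 18 = 104094 mm.
Intermediate landings: 7 × 1350 = 9450 mm.
Top and bottom landings: 2 × 1525 = 3050 mm.
Total = 104094 + 9450 + 3050 = 116594 mm.

116594 mm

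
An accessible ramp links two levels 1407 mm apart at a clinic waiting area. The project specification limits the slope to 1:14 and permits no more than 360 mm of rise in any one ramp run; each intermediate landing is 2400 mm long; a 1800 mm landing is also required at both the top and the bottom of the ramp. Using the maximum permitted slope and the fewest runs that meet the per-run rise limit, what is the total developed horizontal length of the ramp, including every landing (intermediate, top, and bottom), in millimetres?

30498 mm

1407 / 360 = 3.908 → round up to 4 ramp runs. That means 3 intermediate landings.
Horizontal run for 1407 mm of rise at 1:14 is 1407 × 14 = 19698 mm.
Intermediate landings: 3 × 2400 = 7200 mm.
Top and bottom landings: 2 × 1800 = 3600 mm.
Total = 19698 + 7200 + 3600 = 30498 mm.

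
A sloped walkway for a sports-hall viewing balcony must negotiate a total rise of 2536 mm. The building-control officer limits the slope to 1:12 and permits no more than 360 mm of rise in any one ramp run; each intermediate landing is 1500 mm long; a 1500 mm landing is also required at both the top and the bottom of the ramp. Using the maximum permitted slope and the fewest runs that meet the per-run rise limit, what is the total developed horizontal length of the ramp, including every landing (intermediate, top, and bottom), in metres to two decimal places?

43.93 m

2536 / 360 = 7.04, so 8 ramp runs are needed. That means 7 intermediate landings.
Ramp run (horizontal) at 1:12: 2536 × 12 = 30432 mm.
Intermediate landings: 7 × 1500 = 10500 mm.
Top and bottom landings: 2 × 1500 = 3000 mm.
Total = 30432 + 10500 + 3000 = 43932 mm.
= 43.93 m.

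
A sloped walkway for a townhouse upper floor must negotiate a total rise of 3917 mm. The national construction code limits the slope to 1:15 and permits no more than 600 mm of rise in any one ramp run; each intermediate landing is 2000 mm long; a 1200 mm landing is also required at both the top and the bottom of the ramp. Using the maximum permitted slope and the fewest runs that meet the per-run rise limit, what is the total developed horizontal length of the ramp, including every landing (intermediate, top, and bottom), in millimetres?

3917 / 600 = 6.53, so 7 ramp runs are needed. That means 6 intermediate landings.
Horizontal run for 3917 mm of rise at 1:15 is 3917 × 15 = 58755 mm.
6 intermediate landings contribute 6 × 2000 = 12000 mm.
Top and bottom landings: 2 × 1200 = 2400 mm.
Total = 58755 + 12000 + 2400 = 73155 mm.

73155 mm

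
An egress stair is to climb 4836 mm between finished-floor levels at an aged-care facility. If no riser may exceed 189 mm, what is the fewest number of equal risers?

4836 / 189 = 25.59, so 26 risers are needed.

26 risers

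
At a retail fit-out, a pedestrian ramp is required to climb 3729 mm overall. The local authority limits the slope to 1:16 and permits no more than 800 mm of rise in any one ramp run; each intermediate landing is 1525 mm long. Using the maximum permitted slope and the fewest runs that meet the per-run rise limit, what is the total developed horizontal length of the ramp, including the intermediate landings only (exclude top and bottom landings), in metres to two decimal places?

65.76 m

3729 / 800 = 4.66, so 5 ramp runs are needed. That means 4 intermediate landings.
Horizontal run for 3729 mm of rise at 1:16 is 3729 × 16 = 59664 mm.
Intermediate landings: 4 × 1525 = 6100 mm.
Developed length = 59664 + 6100 = 65764 mm.
= 65.76 m.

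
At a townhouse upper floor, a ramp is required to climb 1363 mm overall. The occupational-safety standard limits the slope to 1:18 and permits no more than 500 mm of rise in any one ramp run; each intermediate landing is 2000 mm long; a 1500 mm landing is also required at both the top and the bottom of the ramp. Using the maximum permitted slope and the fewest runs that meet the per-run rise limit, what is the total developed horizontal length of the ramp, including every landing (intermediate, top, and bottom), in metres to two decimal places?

31.53 m

1363 / 500 = 2.726 → round up to 3 ramp runs. That means 2 intermediate landings.
Horizontal run for 1363 mm of rise at 1:18 is 1363 × 18 = 24534 mm.
Intermediate landings: 2 × 2000 = 4000 mm.
Top and bottom landings: 2 × 1500 = 3000 mm.
Total = 24534 + 4000 + 3000 = 31534 mm.
= 31.53 m.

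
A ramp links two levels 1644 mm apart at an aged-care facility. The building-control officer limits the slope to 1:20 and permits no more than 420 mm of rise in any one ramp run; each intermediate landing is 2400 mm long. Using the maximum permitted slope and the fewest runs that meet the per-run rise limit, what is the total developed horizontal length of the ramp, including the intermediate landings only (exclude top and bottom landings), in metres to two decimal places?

1644 / 420 = 3.914 → round up to 4 ramp runs. That means 3 intermediate landings.
Ramp run (horizontal) at 1:20: 1644 × 20 = 32880 mm.
Intermediate landings: 3 × 2400 = 7200 mm.
Total developed length = 32880 + 7200 = 40080 mm.
= 40.08 m.

40.08 m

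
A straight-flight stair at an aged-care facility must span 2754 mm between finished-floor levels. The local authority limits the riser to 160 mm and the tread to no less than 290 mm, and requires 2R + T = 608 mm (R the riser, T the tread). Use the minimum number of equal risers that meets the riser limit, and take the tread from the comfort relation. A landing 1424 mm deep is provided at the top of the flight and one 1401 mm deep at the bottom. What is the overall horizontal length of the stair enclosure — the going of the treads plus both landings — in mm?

At most 160 each: 2754/160 = 17.21, giving 18 risers.
Riser R = 2754 / 18 = 153 mm, within the 160 mm limit.
From 2R + T = 608: T = 608 − 306 = 302 mm.
18 risers give 17 treads; going = 17 × 302 = 5134 mm.
Add landings: 5134 + 1424 + 1401 = 7959 mm.

7959 mm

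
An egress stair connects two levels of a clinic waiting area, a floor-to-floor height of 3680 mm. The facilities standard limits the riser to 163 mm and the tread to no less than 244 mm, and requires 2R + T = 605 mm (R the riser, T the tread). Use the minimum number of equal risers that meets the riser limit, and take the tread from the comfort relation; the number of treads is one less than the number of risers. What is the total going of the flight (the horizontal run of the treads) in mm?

6270 mm

At most 163 each: 3680/163 = 22.58, giving 23 risers.
Each riser is 3680/23 = 160 mm (≤ 163 mm).
T = 605 − 2·160 = 285 mm, which satisfies the 244 mm minimum.
Going = (23 − 1) × 285 = 6270 mm.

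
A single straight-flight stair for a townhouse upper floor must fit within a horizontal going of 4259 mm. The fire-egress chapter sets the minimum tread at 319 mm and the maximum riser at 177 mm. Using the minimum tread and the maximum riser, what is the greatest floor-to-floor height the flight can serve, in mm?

Treads that fit: ⌊4259 / 319⌋ = 13.
Risers = treads + 1 = 14.
Maximum height = 14 × 177 = 2478 mm.

2478 mm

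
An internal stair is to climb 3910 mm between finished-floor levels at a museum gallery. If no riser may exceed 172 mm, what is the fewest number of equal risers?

3910 / 172 = 22.73, so 23 risers are needed.

23 risers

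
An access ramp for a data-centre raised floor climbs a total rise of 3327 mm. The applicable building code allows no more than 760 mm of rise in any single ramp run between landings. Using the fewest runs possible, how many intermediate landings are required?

3327 / 760 = 4.38, so 5 ramp runs are needed.
5 runs are separated by 4 intermediate landings.

4 intermediate landings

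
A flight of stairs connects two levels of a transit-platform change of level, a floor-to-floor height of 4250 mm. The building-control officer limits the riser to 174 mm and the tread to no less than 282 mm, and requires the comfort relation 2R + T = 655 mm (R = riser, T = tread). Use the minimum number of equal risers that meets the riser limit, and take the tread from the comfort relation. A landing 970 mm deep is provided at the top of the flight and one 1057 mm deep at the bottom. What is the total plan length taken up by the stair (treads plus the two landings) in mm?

9587 mm

At most 174 each: 4250/174 = 24.43, giving 25 risers.
Riser R = 4250 / 25 = 170 mm, within the 174 mm limit.
From 2R + T = 655: T = 655 − 340 = 315 mm.
Going = (25 − 1) × 315 = 7560 mm.
Add landings: 7560 + 970 + 1057 = 9587 mm.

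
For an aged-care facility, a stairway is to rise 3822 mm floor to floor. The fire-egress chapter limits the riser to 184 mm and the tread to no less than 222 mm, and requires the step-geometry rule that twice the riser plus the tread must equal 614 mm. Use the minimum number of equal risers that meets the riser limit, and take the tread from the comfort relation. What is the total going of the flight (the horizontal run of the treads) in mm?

3822 / 184 = 20.772 → round up to 21 risers.
R = 3822 ÷ 21 = 182 mm.
Tread T = 614 − 2 × 182 = 250 mm (≥ 222 mm).
Going = (21 − 1) × 250 = 5000 mm.

5000 mm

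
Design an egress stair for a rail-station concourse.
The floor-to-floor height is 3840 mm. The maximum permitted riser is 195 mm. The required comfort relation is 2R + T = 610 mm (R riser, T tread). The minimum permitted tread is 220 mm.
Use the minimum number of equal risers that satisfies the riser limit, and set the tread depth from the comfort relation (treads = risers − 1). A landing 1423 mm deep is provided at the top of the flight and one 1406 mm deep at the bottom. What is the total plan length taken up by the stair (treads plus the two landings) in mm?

7123 mm

3840 / 195 = 19.69, so 20 risers are needed.
R = 3840 ÷ 20 = 192 mm.
Tread T = 610 − 2 × 192 = 226 mm (≥ 220 mm).
20 risers give 19 treads; going = 19 × 226 = 4294 mm.
Add landings: 4294 + 1423 + 1406 = 7123 mm.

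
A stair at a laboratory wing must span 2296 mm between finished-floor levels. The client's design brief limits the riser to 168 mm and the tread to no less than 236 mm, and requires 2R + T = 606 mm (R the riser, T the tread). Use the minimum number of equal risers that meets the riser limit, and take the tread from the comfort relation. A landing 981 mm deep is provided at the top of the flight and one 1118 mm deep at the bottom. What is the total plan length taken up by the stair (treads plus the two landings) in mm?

2296 / 168 = 13.667 → round up to 14 risers.
R = 2296 ÷ 14 = 164 mm.
Tread T = 606 − 2 × 164 = 278 mm (≥ 236 mm).
Treads = 14 − 1 = 13; going = 13 × 278 = 3614 mm.
Enclosure = 3614 + 981 + 1118 = 5713 mm.

5713 mm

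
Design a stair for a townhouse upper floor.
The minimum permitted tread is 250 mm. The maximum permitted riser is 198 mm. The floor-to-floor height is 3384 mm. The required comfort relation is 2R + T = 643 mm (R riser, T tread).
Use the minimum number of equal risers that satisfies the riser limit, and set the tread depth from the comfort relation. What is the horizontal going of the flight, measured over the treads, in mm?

3384 / 198 = 17.091 → round up to 18 risers.
Riser R = 3384 / 18 = 188 mm, within the 198 mm limit.
Tread T = 643 − 2 × 188 = 267 mm (≥ 250 mm).
Going = (18 − 1) × 267 = 4539 mm.

4539 mm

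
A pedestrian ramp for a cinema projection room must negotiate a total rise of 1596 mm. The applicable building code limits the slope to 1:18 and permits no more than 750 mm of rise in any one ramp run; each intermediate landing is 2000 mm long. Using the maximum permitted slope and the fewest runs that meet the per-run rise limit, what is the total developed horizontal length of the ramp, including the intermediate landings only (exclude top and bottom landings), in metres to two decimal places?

⌈1596/750⌉ = 3 ramp runs. That means 2 intermediate landings.
Horizontal run for 1596 mm of rise at 1:18 is 1596 × 18 = 28728 mm.
2 intermediate landings contribute 2 × 2000 = 4000 mm.
Total developed length = 28728 + 4000 = 32728 mm.
= 32.73 m.

32.73 m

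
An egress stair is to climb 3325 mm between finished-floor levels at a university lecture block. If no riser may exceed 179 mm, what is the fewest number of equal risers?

19 risers

⌈3325/179⌉ = 19 risers.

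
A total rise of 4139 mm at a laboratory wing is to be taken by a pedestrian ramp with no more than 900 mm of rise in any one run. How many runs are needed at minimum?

5 runs

At most 900 each: 4139/900 = 4.60, giving 5 ramp runs.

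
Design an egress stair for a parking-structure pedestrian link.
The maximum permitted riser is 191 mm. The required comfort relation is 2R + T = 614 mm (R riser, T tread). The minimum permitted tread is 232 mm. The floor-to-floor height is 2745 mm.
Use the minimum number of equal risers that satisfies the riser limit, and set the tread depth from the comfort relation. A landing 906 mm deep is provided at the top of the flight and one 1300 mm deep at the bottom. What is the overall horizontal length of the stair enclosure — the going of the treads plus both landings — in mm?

At most 191 each: 2745/191 = 14.37, giving 15 risers.
Each riser is 2745/15 = 183 mm (≤ 191 mm).
Tread T = 614 − 2 × 183 = 248 mm (≥ 232 mm).
15 risers give 14 treads; going = 14 × 248 = 3472 mm.
Add landings: 3472 + 906 + 1300 = 5678 mm.

5678 mm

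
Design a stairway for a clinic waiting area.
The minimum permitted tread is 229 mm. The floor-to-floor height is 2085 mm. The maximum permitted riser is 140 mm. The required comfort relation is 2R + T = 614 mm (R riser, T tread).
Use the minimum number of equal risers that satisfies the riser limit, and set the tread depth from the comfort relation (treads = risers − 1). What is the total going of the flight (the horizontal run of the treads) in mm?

At most 140 each: 2085/140 = 14.89, giving 15 risers.
Riser R = 2085 / 15 = 139 mm, within the 140 mm limit.
From 2R + T = 614: T = 614 − 278 = 336 mm.
Going = (15 − 1) × 336 = 4704 mm.

4704 mm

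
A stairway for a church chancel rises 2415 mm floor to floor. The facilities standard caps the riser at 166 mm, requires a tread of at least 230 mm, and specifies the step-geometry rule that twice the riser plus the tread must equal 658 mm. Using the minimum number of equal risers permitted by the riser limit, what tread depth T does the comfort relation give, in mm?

2415 / 166 = 14.55, so 15 risers are needed.
R = 2415 ÷ 15 = 161 mm.
From 2R + T = 658: T = 658 − 322 = 336 mm.

336 mm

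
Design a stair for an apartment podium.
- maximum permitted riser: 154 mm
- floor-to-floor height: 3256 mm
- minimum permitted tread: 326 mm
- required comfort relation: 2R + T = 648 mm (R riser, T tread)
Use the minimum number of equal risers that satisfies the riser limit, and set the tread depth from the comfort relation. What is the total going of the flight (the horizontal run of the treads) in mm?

3256 / 154 = 21.143 → round up to 22 risers.
R = 3256 ÷ 22 = 148 mm.
T = 648 − 2·148 = 352 mm, which satisfies the 326 mm minimum.
Treads = 22 − 1 = 21; going = 21 × 352 = 7392 mm.

7392 mm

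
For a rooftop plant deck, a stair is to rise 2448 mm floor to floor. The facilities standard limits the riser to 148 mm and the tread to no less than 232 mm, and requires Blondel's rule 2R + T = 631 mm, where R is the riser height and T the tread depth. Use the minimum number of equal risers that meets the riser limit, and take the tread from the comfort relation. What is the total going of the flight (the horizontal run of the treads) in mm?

5488 mm

2448 / 148 = 16.54, so 17 risers are needed.
R = 2448 ÷ 17 = 144 mm.
T = 631 − 2·144 = 343 mm, which satisfies the 232 mm minimum.
Going = (17 − 1) × 343 = 5488 mm.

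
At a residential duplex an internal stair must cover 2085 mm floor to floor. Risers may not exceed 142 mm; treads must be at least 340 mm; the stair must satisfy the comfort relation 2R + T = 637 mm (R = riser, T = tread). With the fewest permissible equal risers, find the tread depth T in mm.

⌈2085/142⌉ = 15 risers.
Riser R = 2085 / 15 = 139 mm, within the 142 mm limit.
T = 637 − 2·139 = 359 mm, which satisfies the 340 mm minimum.

359 mm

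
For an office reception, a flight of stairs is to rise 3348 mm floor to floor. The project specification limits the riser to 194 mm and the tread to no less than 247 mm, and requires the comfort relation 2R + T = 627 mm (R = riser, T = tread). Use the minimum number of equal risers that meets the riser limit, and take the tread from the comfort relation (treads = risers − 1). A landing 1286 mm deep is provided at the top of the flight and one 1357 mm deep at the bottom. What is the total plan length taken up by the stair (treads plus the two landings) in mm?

6978 mm

3348 / 194 = 17.258 → round up to 18 risers.
R = 3348 ÷ 18 = 186 mm.
Tread T = 627 − 2 × 186 = 255 mm (≥ 247 mm).
Going = (18 − 1) × 255 = 4335 mm.
Enclosure = 4335 + 1286 + 1357 = 6978 mm.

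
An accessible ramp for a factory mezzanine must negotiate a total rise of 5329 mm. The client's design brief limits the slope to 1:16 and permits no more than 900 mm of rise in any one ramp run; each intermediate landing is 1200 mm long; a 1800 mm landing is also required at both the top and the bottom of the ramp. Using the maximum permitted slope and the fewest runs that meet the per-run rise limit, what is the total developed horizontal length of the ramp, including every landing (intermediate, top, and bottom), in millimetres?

⌈5329/900⌉ = 6 ramp runs. That means 5 intermediate landings.
Horizontal run for 5329 mm of rise at 1:16 is 5329 × 16 = 85264 mm.
5 intermediate landings contribute 5 × 1200 = 6000 mm.
Top and bottom landings: 2 × 1800 = 3600 mm.
Total = 85264 + 6000 + 3600 = 94864 mm.

94864 mm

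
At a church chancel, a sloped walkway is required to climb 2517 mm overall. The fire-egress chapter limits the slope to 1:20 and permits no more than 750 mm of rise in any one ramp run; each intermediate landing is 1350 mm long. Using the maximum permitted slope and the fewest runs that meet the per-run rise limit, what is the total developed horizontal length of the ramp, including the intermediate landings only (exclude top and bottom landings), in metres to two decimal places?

At most 750 each: 2517/750 = 3.36, giving 4 ramp runs. That means 3 intermediate landings.
Horizontal run for 2517 mm of rise at 1:20 is 2517 × 20 = 50340 mm.
Intermediate landings: 3 × 1350 = 4050 mm.
Developed length = 50340 + 4050 = 54390 mm.
= 54.39 m.

54.39 m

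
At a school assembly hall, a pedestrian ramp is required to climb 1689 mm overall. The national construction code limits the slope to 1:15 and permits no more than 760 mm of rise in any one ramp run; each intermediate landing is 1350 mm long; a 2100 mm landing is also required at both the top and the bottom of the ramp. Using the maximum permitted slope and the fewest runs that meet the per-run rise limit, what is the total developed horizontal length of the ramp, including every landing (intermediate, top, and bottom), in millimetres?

1689 / 760 = 2.22, so 3 ramp runs are needed. That means 2 intermediate landings.
Horizontal run for 1689 mm of rise at 1:15 is 1689 × 15 = 25335 mm.
Intermediate landings: 2 × 1350 = 2700 mm.
Top and bottom landings: 2 × 2100 = 4200 mm.
Total = 25335 + 2700 + 4200 = 32235 mm.

32235 mm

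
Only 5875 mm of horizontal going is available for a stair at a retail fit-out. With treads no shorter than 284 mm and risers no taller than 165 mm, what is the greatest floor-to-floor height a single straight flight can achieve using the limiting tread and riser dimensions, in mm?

Treads that fit: ⌊5875 / 284⌋ = 20.
Risers = treads + 1 = 21.
Maximum height = 21 × 165 = 3465 mm.

3465 mm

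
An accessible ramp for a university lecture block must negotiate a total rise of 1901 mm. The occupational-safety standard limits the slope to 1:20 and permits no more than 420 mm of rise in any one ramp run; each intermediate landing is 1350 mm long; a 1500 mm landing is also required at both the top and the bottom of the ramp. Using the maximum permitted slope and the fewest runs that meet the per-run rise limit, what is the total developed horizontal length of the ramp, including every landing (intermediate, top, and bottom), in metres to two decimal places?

1901 / 420 = 4.53, so 5 ramp runs are needed. That means 4 intermediate landings.
Ramp run (horizontal) at 1:20: 1901 × 20 = 38020 mm.
Intermediate landings: 4 × 1350 = 5400 mm.
Top and bottom landings: 2 × 1500 = 3000 mm.
Total = 38020 + 5400 + 3000 = 46420 mm.
= 46.42 m.

46.42 m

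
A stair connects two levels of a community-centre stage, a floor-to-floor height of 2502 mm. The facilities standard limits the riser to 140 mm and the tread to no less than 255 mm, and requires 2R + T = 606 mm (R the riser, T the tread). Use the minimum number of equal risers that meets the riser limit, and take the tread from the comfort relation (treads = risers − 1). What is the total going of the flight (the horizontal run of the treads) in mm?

5576 mm

2502 / 140 = 17.871 → round up to 18 risers.
Each riser is 2502/18 = 139 mm (≤ 140 mm).
T = 606 − 2·139 = 328 mm, which satisfies the 255 mm minimum.
18 risers give 17 treads; going = 17 × 328 = 5576 mm.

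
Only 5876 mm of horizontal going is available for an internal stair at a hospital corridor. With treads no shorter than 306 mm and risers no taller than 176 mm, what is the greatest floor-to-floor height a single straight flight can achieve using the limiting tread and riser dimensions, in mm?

5876 / 306 = 19.20, so 19 treads fit.
Risers = treads + 1 = 20.
Maximum height = 20 × 176 = 3520 mm.

3520 mm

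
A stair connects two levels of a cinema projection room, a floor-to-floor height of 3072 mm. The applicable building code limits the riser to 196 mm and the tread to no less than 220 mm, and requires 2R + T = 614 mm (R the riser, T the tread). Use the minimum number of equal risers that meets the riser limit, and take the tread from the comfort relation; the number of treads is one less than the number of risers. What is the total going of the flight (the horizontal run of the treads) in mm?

3072 / 196 = 15.67, so 16 risers are needed.
Each riser is 3072/16 = 192 mm (≤ 196 mm).
Tread T = 614 − 2 × 192 = 230 mm (≥ 220 mm).
Treads = 16 − 1 = 15; going = 15 × 230 = 3450 mm.

3450 mm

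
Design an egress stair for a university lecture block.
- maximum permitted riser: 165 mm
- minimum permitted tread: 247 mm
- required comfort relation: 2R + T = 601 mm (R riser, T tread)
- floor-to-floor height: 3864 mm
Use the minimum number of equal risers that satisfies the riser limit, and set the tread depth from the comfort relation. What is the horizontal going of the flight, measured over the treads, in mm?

3864 / 165 = 23.418 → round up to 24 risers.
Riser R = 3864 / 24 = 161 mm, within the 165 mm limit.
T = 601 − 2·161 = 279 mm, which satisfies the 247 mm minimum.
Treads = 24 − 1 = 23; going = 23 × 279 = 6417 mm.

6417 mm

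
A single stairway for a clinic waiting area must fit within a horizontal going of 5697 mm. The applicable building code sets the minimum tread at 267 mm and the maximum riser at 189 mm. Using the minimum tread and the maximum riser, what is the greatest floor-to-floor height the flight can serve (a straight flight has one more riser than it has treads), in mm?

5697 / 267 = 21.34, so 21 treads fit.
Risers = treads + 1 = 22.
Maximum height = 22 × 189 = 4158 mm.

4158 mm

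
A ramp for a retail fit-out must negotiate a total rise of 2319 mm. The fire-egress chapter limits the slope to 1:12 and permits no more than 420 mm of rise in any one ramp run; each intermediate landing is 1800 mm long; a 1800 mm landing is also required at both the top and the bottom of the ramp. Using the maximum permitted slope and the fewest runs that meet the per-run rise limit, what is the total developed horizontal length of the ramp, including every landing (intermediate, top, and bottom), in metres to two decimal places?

40.43 m

2319 / 420 = 5.52, so 6 ramp runs are needed. That means 5 intermediate landings.
Ramp run (horizontal) at 1:12: 2319 × 12 = 27828 mm.
5 intermediate landings contribute 5 × 1800 = 9000 mm.
Top and bottom landings: 2 × 1800 = 3600 mm.
Total = 27828 + 9000 + 3600 = 40428 mm.
= 40.43 m.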